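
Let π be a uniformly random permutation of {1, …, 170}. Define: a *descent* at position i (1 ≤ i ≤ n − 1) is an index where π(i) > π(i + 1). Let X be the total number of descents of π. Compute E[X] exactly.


Write X = Σ X_I over i = 1, …, 169, with X_I the indicator of one descent.
There are 169 indicators.
For each fixed i, the pair (π(i), π(i+1)) is a uniformly random ordered pair of distinct values from {1, …, 170}; by symmetry P[π(i) > π(i+1)] = 1/2.
By linearity: E[X] = 169 · (1/2) = (170 − 1) · (1/2) = 169/2 ≈ 84.500.

E[X] = 169/2 = 84.500.


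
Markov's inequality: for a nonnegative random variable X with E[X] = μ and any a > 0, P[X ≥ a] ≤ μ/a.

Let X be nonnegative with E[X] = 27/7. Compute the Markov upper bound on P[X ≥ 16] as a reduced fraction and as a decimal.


μ = E[X] = 27/7, a = 16.
Markov: P[X ≥ 16] ≤ μ/a = (27/7)/16 = 27/112.
Numerically: ≈ 0.2411.
(Since a = 16 > μ = 3.8571, the bound 27/112 is < 1 and informative.)

P[X ≥ 16] ≤ 27/112 ≈ 0.2411.


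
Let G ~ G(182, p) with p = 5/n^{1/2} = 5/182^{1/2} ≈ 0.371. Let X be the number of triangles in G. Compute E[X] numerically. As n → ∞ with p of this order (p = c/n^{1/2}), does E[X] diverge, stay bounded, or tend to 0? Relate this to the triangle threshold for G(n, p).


Number of potential triangles: C(182, 3) = 988260.
Each occurs with probability p³ ≈ (0.371)³ ≈ 5.09100e-02.
By linearity: E[X] = C(182, 3)·p³ ≈ 988260 · 5.09100e-02 ≈ 50312.297.
Since α = 1/2 < 1, p = c/n^{1/2} ≫ 1/n is above the triangle threshold p ~ 1/n. Asymptotically E[X] ~ (c³/6)·n^{3(1−α)} = (5³/6)·n^{1.5} → ∞; triangles are abundant w.h.p.

E[X] ≈ 50312.297; in regime p = Θ(1/n^{1/2}) E[X] diverges (above the triangle threshold p ~ 1/n).


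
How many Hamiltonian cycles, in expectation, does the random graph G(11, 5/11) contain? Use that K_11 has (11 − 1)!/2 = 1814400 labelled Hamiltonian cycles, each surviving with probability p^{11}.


K_11 has (11 − 1)!/2 = 1814400 labelled Hamiltonian cycles.
For each such Hamiltonian cycle H, let X_H = 1 if all 11 edges of H are present in G. Then P[X_H = 1] = p^{11} = (5/11)^{11} = 48828125/285311670611.
Summing the indicators: E[X] = Σ_H E[X_H] = 1814400 · p^{11} = 1814400 · 48828125/285311670611 = 88593750000000/285311670611.
Numerically: E[X] ≈ 310.516.

E[X] = 1814400 · (5/11)^{11} = 88593750000000/285311670611 ≈ 310.516.


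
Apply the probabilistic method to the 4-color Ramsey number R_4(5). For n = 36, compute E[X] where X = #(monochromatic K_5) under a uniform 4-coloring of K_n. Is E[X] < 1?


E[X] = C(36, 5) · 4^{1 − 10} = 376992 · 4^{−9} = 376992/262144.
As a reduced fraction: E[X] = 11781/8192 ≈ 1.438110.
Is E[X] < 1? NO.
Since E[X] ≥ 1, the first-moment bound is inconclusive at n = 36; it does NOT by itself certify R_4(5) > 36.

E[X] = 11781/8192 ≈ 1.438110; E[X] ≥ 1; first-moment method inconclusive here.


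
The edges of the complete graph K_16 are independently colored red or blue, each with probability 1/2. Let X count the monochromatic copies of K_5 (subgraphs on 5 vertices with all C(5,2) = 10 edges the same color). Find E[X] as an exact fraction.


Let X = Σ_S X_S over the C(16, 5) = 4368 subsets S of size 5, where X_S = 1 if the K_5 on S is monochromatic.
For a fixed S, the K_5 on S has C(5, 2) = 10 edges. P[all 10 edges red] = (1/2)^10, and likewise for blue, so P[monochromatic] = 2·(1/2)^10 = 2^{1 − 10} = 1/512.
Summing: E[X] = C(16, 5) · 2^{1 − 10} = 4368 · 1/512 = 273/32.
Numerically: E[X] ≈ 8.5312.

E[X] = C(16,5)·2^(1−C(5,2)) = 273/32 ≈ 8.5312.


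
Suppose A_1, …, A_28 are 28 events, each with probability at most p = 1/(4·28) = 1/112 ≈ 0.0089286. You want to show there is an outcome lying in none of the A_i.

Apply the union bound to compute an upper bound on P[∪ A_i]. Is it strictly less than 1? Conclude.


Union bound: P[∪_{i=1}^{28} A_i] ≤ Σ_i P[A_i] ≤ 28·p = 28·(1/112) = 1/4.
Numerically: 1/4 ≈ 0.2500000.
Is 1/4 < 1? YES.
Since P[∪ A_i] ≤ 1/4 < 1, the complement has P[∩ A_i^c] ≥ 1 − 1/4 = 3/4 > 0, so some outcome avoids every A_i.

28·p = 1/4 ≈ 0.2500000; existence CERTIFIED by the union bound.


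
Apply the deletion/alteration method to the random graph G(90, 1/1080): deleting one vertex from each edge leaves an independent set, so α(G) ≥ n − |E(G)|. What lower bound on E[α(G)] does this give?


E[|E(G)|] = C(90, 2)·p = 4005 · (1/1080) = 89/24.
E[α(G)] ≥ n − E[|E(G)|] = 90 − 89/24 = 2071/24.
Numerically: ≈ 86.29167.
(This is only a lower bound; the true E[α(G)] may be larger.)

E[α(G)] ≥ 2071/24 ≈ 86.29167.


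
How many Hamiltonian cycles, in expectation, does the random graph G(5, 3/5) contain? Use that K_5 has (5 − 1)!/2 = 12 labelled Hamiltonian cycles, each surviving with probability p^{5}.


K_5 has (5 − 1)!/2 = 12 labelled Hamiltonian cycles.
For each such Hamiltonian cycle H, let X_H = 1 if all 5 edges of H are present in G. Then P[X_H = 1] = p^{5} = (3/5)^{5} = 243/3125.
By linearity: E[X] = Σ_H E[X_H] = 12 · p^{5} = 12 · 243/3125 = 2916/3125.
Numerically: E[X] ≈ 0.9331.

E[X] = 12 · (3/5)^{5} = 2916/3125 ≈ 0.9331.


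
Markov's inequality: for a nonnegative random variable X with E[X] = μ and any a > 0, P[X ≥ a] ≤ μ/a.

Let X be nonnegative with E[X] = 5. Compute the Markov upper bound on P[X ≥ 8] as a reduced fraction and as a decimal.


μ = E[X] = 5, a = 8.
Markov: P[X ≥ 8] ≤ μ/a = (5)/8 = 5/8.
Numerically: ≈ 0.62500.
(Since a = 8 > μ = 5.00000, the bound 5/8 is < 1 and informative.)

P[X ≥ 8] ≤ 5/8 ≈ 0.62500.


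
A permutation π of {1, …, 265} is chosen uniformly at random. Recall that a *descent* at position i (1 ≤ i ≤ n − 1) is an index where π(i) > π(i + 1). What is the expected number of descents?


Write X = Σ X_I over i = 1, …, 264, with X_I the indicator of one descent.
There are 264 indicators.
For each fixed i, the pair (π(i), π(i+1)) is a uniformly random ordered pair of distinct values from {1, …, 265}; by symmetry P[π(i) > π(i+1)] = 1/2.
By linearity: E[X] = 264 · (1/2) = (265 − 1) · (1/2) = 132 ≈ 132.00000.

E[X] = 132 = 132.00000.


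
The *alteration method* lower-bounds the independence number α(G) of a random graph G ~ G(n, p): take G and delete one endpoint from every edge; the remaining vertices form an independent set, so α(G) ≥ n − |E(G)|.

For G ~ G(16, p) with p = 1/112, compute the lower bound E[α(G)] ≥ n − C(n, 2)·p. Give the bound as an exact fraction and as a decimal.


E[|E(G)|] = C(16, 2)·p = 120 · (1/112) = 15/14.
E[α(G)] ≥ n − E[|E(G)|] = 16 − 15/14 = 209/14.
Numerically: ≈ 14.928571.
(This is only a lower bound; the true E[α(G)] may be larger.)

E[α(G)] ≥ 209/14 ≈ 14.928571.


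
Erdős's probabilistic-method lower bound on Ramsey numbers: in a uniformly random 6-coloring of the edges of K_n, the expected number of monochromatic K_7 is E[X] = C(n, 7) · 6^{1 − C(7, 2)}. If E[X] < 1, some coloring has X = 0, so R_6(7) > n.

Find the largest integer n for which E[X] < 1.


We need C(n, 7) · 6^{1 − 21} < 1, i.e. C(n, 7) < 6^{21 − 1} = 3656158440062976.
Check values of n near the boundary:
  n = 562: C(562, 7) = 3384017972944752; 3384017972944752 < 3656158440062976? YES
  n = 563: C(563, 7) = 3426622515769596; 3426622515769596 < 3656158440062976? YES
  n = 564: C(564, 7) = 3469685994423792; 3469685994423792 < 3656158440062976? YES
  n = 565: C(565, 7) = 3513212521235560; 3513212521235560 < 3656158440062976? YES
  n = 566: C(566, 7) = 3557206237959440; 3557206237959440 < 3656158440062976? YES
  n = 567: C(567, 7) = 3601671315933933; 3601671315933933 < 3656158440062976? YES
  n = 568: C(568, 7) = 3646611956239704; 3646611956239704 < 3656158440062976? YES
  n = 569: C(569, 7) = 3692032389858348; 3692032389858348 < 3656158440062976? NO
  n = 570: C(570, 7) = 3737936877831720; 3737936877831720 < 3656158440062976? NO
  n = 571: C(571, 7) = 3784329711421830; 3784329711421830 < 3656158440062976? NO
The largest n with C(n, 7) < 3656158440062976 is n = 568 (where E[X] = 16882462760369/16926659444736 ≈ 0.997). Hence R_6(7) > 568, i.e. R_6(7) ≥ 569.

Largest n = 568; hence R_6(7) > 568.


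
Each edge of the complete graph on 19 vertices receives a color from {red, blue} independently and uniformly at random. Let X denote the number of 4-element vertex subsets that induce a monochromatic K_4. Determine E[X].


Let X = Σ_S X_S over the C(19, 4) = 3876 subsets S of size 4, where X_S = 1 if the K_4 on S is monochromatic.
For a fixed S, the K_4 on S has C(4, 2) = 6 edges. P[all 6 edges red] = (1/2)^6, and likewise for blue, so P[monochromatic] = 2·(1/2)^6 = 2^{1 − 6} = 1/32.
By linearity of expectation: E[X] = C(19, 4) · 2^{1 − 6} = 3876 · 1/32 = 969/8.
Numerically: E[X] ≈ 121.1250.

E[X] = C(19,4)·2^(1−C(4,2)) = 969/8 ≈ 121.1250.


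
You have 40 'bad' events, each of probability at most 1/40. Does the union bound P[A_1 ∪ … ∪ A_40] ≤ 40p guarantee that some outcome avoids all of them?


Union bound: P[∪_{i=1}^{40} A_i] ≤ Σ_i P[A_i] ≤ 40·p = 40·(1/40) = 1.
Numerically: 1 ≈ 1.00000.
Is 1 < 1? NO.
Since the bound 1 is ≥ 1, the union bound is uninformative here; it does NOT by itself certify existence.

40·p = 1 ≈ 1.00000; existence NOT certified by the union bound.


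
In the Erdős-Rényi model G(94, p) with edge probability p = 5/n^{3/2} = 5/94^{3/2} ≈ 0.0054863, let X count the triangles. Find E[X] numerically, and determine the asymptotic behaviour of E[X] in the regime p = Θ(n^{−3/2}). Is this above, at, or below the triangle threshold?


Number of potential triangles: C(94, 3) = 134044.
Each occurs with probability p³ ≈ (0.0054863)³ ≈ 1.6513330e-07.
By linearity: E[X] = C(94, 3)·p³ ≈ 134044 · 1.6513330e-07 ≈ 0.02214.
Since α = 3/2 > 1, p = c/n^{3/2} = o(1/n) is below the triangle threshold p ~ 1/n. Asymptotically E[X] ~ (c³/6)·n^{3(1−α)} = (5³/6)·n^{-1.5} → 0, so by Markov's inequality G has no triangles w.h.p.

E[X] ≈ 0.02214; in regime p = Θ(1/n^{3/2}) E[X] tends to 0 (below the triangle threshold p ~ 1/n).


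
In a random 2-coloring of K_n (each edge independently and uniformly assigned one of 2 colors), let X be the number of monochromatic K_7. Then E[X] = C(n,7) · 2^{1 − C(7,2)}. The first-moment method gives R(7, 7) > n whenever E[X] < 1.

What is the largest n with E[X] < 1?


We need C(n, 7) · 2^{1 − 21} < 1, i.e. C(n, 7) < 2^{21 − 1} = 1048576.
Check values of n near the boundary:
  n = 23: C(23, 7) = 245157; 245157 < 1048576? YES
  n = 24: C(24, 7) = 346104; 346104 < 1048576? YES
  n = 25: C(25, 7) = 480700; 480700 < 1048576? YES
  n = 26: C(26, 7) = 657800; 657800 < 1048576? YES
  n = 27: C(27, 7) = 888030; 888030 < 1048576? YES
  n = 28: C(28, 7) = 1184040; 1184040 < 1048576? NO
  n = 29: C(29, 7) = 1560780; 1560780 < 1048576? NO
The largest n with C(n, 7) < 1048576 is n = 27 (where E[X] = 444015/524288 ≈ 0.847). Hence R(7, 7) > 27, i.e. R(7, 7) ≥ 28.

Largest n = 27; hence R(7, 7) > 27.


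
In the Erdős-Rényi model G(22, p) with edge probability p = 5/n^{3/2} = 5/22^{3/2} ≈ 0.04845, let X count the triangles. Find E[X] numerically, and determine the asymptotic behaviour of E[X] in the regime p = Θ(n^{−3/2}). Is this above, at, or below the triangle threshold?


Number of potential triangles: C(22, 3) = 1540.
Each occurs with probability p³ ≈ (0.04845)³ ≈ 1.137648e-04.
By linearity: E[X] = C(22, 3)·p³ ≈ 1540 · 1.137648e-04 ≈ 0.1752.
Since α = 3/2 > 1, p = c/n^{3/2} = o(1/n) is below the triangle threshold p ~ 1/n. Asymptotically E[X] ~ (c³/6)·n^{3(1−α)} = (5³/6)·n^{-1.5} → 0, so by Markov's inequality G has no triangles w.h.p.

E[X] ≈ 0.1752; in regime p = Θ(1/n^{3/2}) E[X] tends to 0 (below the triangle threshold p ~ 1/n).


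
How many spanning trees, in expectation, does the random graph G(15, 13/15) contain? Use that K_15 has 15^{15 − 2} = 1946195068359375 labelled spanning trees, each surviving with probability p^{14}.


K_15 has 15^{15 − 2} = 1946195068359375 labelled spanning trees.
For each such spanning tree H, let X_H = 1 if all 14 edges of H are present in G. Then P[X_H = 1] = p^{14} = (13/15)^{14} = 3937376385699289/29192926025390625.
By linearity: E[X] = Σ_H E[X_H] = 1946195068359375 · p^{14} = 1946195068359375 · 3937376385699289/29192926025390625 = 3937376385699289/15.
Numerically: E[X] ≈ 2.62492e+14.

E[X] = 1946195068359375 · (13/15)^{14} = 3937376385699289/15 ≈ 2.62492e+14.


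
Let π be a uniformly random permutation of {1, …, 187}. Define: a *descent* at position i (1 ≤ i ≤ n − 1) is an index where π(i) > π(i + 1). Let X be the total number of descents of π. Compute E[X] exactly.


Write X = Σ X_I over i = 1, …, 186, with X_I the indicator of one descent.
There are 186 indicators.
For each fixed i, the pair (π(i), π(i+1)) is a uniformly random ordered pair of distinct values from {1, …, 187}; by symmetry P[π(i) > π(i+1)] = 1/2.
By linearity: E[X] = 186 · (1/2) = (187 − 1) · (1/2) = 93 ≈ 93.000.

E[X] = 93 = 93.000.


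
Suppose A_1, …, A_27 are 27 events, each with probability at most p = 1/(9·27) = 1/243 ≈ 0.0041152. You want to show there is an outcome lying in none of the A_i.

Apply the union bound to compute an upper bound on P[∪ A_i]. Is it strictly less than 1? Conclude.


Union bound: P[∪_{i=1}^{27} A_i] ≤ Σ_i P[A_i] ≤ 27·p = 27·(1/243) = 1/9.
Numerically: 1/9 ≈ 0.1111111.
Is 1/9 < 1? YES.
Since P[∪ A_i] ≤ 1/9 < 1, the complement has P[∩ A_i^c] ≥ 1 − 1/9 = 8/9 > 0, so some outcome avoids every A_i.

27·p = 1/9 ≈ 0.1111111; existence CERTIFIED by the union bound.


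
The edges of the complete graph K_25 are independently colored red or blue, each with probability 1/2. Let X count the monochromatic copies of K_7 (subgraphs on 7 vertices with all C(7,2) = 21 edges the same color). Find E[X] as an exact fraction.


Let X = Σ_S X_S over the C(25, 7) = 480700 subsets S of size 7, where X_S = 1 if the K_7 on S is monochromatic.
For a fixed S, the K_7 on S has C(7, 2) = 21 edges. P[all 21 edges red] = (1/2)^21, and likewise for blue, so P[monochromatic] = 2·(1/2)^21 = 2^{1 − 21} = 1/1048576.
Summing: E[X] = C(25, 7) · 2^{1 − 21} = 480700 · 1/1048576 = 120175/262144.
Numerically: E[X] ≈ 0.4584.

E[X] = C(25,7)·2^(1−C(7,2)) = 120175/262144 ≈ 0.4584.


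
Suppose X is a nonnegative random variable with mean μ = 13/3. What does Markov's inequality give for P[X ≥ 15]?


μ = E[X] = 13/3, a = 15.
Markov: P[X ≥ 15] ≤ μ/a = (13/3)/15 = 13/45.
Numerically: ≈ 0.289.
(Since a = 15 > μ = 4.333, the bound 13/45 is < 1 and informative.)

P[X ≥ 15] ≤ 13/45 ≈ 0.289.


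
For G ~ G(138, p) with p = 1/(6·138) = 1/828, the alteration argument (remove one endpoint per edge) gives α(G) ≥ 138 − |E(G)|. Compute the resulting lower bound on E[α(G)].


E[|E(G)|] = C(138, 2)·p = 9453 · (1/828) = 137/12.
E[α(G)] ≥ n − E[|E(G)|] = 138 − 137/12 = 1519/12.
Numerically: ≈ 126.5833.
(This is only a lower bound; the true E[α(G)] may be larger.)

E[α(G)] ≥ 1519/12 ≈ 126.5833.


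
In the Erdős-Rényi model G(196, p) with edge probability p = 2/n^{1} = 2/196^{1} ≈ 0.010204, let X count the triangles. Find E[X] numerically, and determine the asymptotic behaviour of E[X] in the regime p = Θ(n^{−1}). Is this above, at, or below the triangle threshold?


Number of potential triangles: C(196, 3) = 1235780.
Each occurs with probability p³ ≈ (0.010204)³ ≈ 1.0624825e-06.
By linearity: E[X] = C(196, 3)·p³ ≈ 1235780 · 1.0624825e-06 ≈ 1.31299.
Here α = 1, so p = 2/n is exactly at the triangle threshold p ~ 1/n. Asymptotically E[X] → c³/6 = 2³/6 = 4/3 ≈ 1.33333, a bounded constant. In this regime the triangle count is asymptotically Poisson(c³/6).

E[X] ≈ 1.31299; in regime p = Θ(1/n^{1}) E[X] stays bounded (at the triangle threshold p ~ 1/n).


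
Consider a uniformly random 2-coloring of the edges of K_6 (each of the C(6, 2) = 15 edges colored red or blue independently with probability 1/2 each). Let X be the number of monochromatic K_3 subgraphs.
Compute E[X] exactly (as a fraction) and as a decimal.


Let X = Σ_S X_S over the C(6, 3) = 20 subsets S of size 3, where X_S = 1 if the K_3 on S is monochromatic.
For a fixed S, the K_3 on S has C(3, 2) = 3 edges. P[all 3 edges red] = (1/2)^3, and likewise for blue, so P[monochromatic] = 2·(1/2)^3 = 2^{1 − 3} = 1/4.
By linearity: E[X] = C(6, 3) · 2^{1 − 3} = 20 · 1/4 = 5.
Numerically: E[X] ≈ 5.000000.

E[X] = C(6,3)·2^(1−C(3,2)) = 5 ≈ 5.000000.


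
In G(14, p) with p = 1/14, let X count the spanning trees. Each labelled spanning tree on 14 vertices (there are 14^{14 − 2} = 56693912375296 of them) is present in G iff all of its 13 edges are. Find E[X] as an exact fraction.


K_14 has 14^{14 − 2} = 56693912375296 labelled spanning trees.
For each such spanning tree H, let X_H = 1 if all 13 edges of H are present in G. Then P[X_H = 1] = p^{13} = (1/14)^{13} = 1/793714773254144.
By linearity: E[X] = Σ_H E[X_H] = 56693912375296 · p^{13} = 56693912375296 · 1/793714773254144 = 1/14.
Numerically: E[X] ≈ 0.0714286.

E[X] = 56693912375296 · (1/14)^{13} = 1/14 ≈ 0.0714286.


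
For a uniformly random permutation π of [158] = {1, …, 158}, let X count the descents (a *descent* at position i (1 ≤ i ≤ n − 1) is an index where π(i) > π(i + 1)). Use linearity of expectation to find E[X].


Write X = Σ X_I over i = 1, …, 157, with X_I the indicator of one descent.
There are 157 indicators.
For each fixed i, the pair (π(i), π(i+1)) is a uniformly random ordered pair of distinct values from {1, …, 158}; by symmetry P[π(i) > π(i+1)] = 1/2.
By linearity: E[X] = 157 · (1/2) = (158 − 1) · (1/2) = 157/2 ≈ 78.500.

E[X] = 157/2 = 78.500.


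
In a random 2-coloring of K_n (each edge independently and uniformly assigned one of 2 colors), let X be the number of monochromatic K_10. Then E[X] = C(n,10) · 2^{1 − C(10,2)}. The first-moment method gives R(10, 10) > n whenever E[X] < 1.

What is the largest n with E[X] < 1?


We need C(n, 10) · 2^{1 − 45} < 1, i.e. C(n, 10) < 2^{45 − 1} = 17592186044416.
Check values of n near the boundary:
  n = 98: C(98, 10) = 14005614014756; 14005614014756 < 17592186044416? YES
  n = 99: C(99, 10) = 15579278510796; 15579278510796 < 17592186044416? YES
  n = 100: C(100, 10) = 17310309456440; 17310309456440 < 17592186044416? YES
  n = 101: C(101, 10) = 19212541264840; 19212541264840 < 17592186044416? NO
  n = 102: C(102, 10) = 21300860967540; 21300860967540 < 17592186044416? NO
  n = 103: C(103, 10) = 23591276125340; 23591276125340 < 17592186044416? NO
The largest n with C(n, 10) < 17592186044416 is n = 100 (where E[X] = 2163788682055/2199023255552 ≈ 0.98398). Hence R(10, 10) > 100, i.e. R(10, 10) ≥ 101.

Largest n = 100; hence R(10, 10) > 100.


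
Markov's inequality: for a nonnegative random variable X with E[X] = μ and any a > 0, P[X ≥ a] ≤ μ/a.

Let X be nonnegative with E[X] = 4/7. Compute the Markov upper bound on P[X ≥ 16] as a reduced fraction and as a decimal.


μ = E[X] = 4/7, a = 16.
Markov: P[X ≥ 16] ≤ μ/a = (4/7)/16 = 1/28.
Numerically: ≈ 0.0357.
(Since a = 16 > μ = 0.5714, the bound 1/28 is < 1 and informative.)

P[X ≥ 16] ≤ 1/28 ≈ 0.0357.


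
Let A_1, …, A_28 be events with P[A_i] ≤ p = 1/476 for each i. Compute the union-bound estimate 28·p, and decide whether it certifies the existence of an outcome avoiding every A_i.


Union bound: P[∪_{i=1}^{28} A_i] ≤ Σ_i P[A_i] ≤ 28·p = 28·(1/476) = 1/17.
Numerically: 1/17 ≈ 0.05882.
Is 1/17 < 1? YES.
Since P[∪ A_i] ≤ 1/17 < 1, the complement has P[∩ A_i^c] ≥ 1 − 1/17 = 16/17 > 0, so some outcome avoids every A_i.

28·p = 1/17 ≈ 0.05882; existence CERTIFIED by the union bound.


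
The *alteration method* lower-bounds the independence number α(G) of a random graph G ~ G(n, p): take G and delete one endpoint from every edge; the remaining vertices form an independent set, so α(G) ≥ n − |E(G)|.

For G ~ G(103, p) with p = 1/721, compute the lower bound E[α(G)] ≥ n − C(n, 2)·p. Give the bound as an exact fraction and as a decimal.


E[|E(G)|] = C(103, 2)·p = 5253 · (1/721) = 51/7.
E[α(G)] ≥ n − E[|E(G)|] = 103 − 51/7 = 670/7.
Numerically: ≈ 95.714.
(This is only a lower bound; the true E[α(G)] may be larger.)

E[α(G)] ≥ 670/7 ≈ 95.714.


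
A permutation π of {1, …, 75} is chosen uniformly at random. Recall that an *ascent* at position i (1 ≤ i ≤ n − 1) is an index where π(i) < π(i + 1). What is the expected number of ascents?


Write X = Σ X_I over i = 1, …, 74, with X_I the indicator of one ascent.
There are 74 indicators.
For each fixed i, the pair (π(i), π(i+1)) is a uniformly random ordered pair of distinct values from {1, …, 75}; by symmetry P[π(i) < π(i+1)] = 1/2.
By linearity: E[X] = 74 · (1/2) = (75 − 1) · (1/2) = 37 ≈ 37.000.

E[X] = 37 = 37.000.


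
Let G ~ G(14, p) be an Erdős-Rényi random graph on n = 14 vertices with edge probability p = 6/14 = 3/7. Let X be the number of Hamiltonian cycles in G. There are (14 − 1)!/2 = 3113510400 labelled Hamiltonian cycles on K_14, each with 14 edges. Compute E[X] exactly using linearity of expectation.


K_14 has (14 − 1)!/2 = 3113510400 labelled Hamiltonian cycles.
For each such Hamiltonian cycle H, let X_H = 1 if all 14 edges of H are present in G. Then P[X_H = 1] = p^{14} = (3/7)^{14} = 4782969/678223072849.
Summing the indicators: E[X] = Σ_H E[X_H] = 3113510400 · p^{14} = 3113510400 · 4782969/678223072849 = 2127403389196800/96889010407.
Numerically: E[X] ≈ 2.196e+04.

E[X] = 3113510400 · (3/7)^{14} = 2127403389196800/96889010407 ≈ 2.196e+04.


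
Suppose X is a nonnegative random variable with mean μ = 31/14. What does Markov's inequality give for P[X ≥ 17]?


μ = E[X] = 31/14, a = 17.
Markov: P[X ≥ 17] ≤ μ/a = (31/14)/17 = 31/238.
Numerically: ≈ 0.13025.
(Since a = 17 > μ = 2.21429, the bound 31/238 is < 1 and informative.)

P[X ≥ 17] ≤ 31/238 ≈ 0.13025.


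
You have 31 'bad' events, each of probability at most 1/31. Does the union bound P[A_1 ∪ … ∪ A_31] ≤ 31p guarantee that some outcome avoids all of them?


Union bound: P[∪_{i=1}^{31} A_i] ≤ Σ_i P[A_i] ≤ 31·p = 31·(1/31) = 1.
Numerically: 1 ≈ 1.000000.
Is 1 < 1? NO.
Since the bound 1 is ≥ 1, the union bound is uninformative here; it does NOT by itself certify existence.

31·p = 1 ≈ 1.000000; existence NOT certified by the union bound.


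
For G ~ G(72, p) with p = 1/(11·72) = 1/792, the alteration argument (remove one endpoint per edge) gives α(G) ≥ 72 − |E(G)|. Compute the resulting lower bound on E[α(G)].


E[|E(G)|] = C(72, 2)·p = 2556 · (1/792) = 71/22.
E[α(G)] ≥ n − E[|E(G)|] = 72 − 71/22 = 1513/22.
Numerically: ≈ 68.77273.
(This is only a lower bound; the true E[α(G)] may be larger.)

E[α(G)] ≥ 1513/22 ≈ 68.77273.


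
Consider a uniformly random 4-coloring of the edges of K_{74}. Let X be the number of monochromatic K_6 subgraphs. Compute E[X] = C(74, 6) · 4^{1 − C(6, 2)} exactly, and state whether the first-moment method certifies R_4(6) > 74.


E[X] = C(74, 6) · 4^{1 − 15} = 185250786 · 4^{−14} = 185250786/268435456.
As a reduced fraction: E[X] = 92625393/134217728 ≈ 0.690113.
Is E[X] < 1? YES.
Since E[X] < 1, there exists a 4-coloring of K_{74} with no monochromatic K_6; hence R_4(6) > 74.

E[X] = 92625393/134217728 ≈ 0.690113; E[X] < 1, so R_4(6) > 74.


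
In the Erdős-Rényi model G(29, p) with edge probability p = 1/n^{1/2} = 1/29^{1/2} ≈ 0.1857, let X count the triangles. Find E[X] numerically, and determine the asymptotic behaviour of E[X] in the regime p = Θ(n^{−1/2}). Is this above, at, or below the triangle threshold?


Number of potential triangles: C(29, 3) = 3654.
Each occurs with probability p³ ≈ (0.1857)³ ≈ 6.4032875e-03.
By linearity: E[X] = C(29, 3)·p³ ≈ 3654 · 6.4032875e-03 ≈ 23.39761.
Since α = 1/2 < 1, p = c/n^{1/2} ≫ 1/n is above the triangle threshold p ~ 1/n. Asymptotically E[X] ~ (c³/6)·n^{3(1−α)} = (1³/6)·n^{1.5} → ∞; triangles are abundant w.h.p.

E[X] ≈ 23.39761; in regime p = Θ(1/n^{1/2}) E[X] diverges (above the triangle threshold p ~ 1/n).


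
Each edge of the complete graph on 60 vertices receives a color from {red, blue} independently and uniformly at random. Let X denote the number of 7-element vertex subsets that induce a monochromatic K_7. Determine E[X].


Let X = Σ_S X_S over the C(60, 7) = 386206920 subsets S of size 7, where X_S = 1 if the K_7 on S is monochromatic.
For a fixed S, the K_7 on S has C(7, 2) = 21 edges. P[all 21 edges red] = (1/2)^21, and likewise for blue, so P[monochromatic] = 2·(1/2)^21 = 2^{1 − 21} = 1/1048576.
Summing: E[X] = C(60, 7) · 2^{1 − 21} = 386206920 · 1/1048576 = 48275865/131072.
Numerically: E[X] ≈ 368.31562.

E[X] = C(60,7)·2^(1−C(7,2)) = 48275865/131072 ≈ 368.31562.


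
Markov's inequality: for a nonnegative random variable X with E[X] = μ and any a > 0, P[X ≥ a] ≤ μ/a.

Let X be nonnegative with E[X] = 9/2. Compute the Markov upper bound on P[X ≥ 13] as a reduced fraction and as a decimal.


μ = E[X] = 9/2, a = 13.
Markov: P[X ≥ 13] ≤ μ/a = (9/2)/13 = 9/26.
Numerically: ≈ 0.346.
(Since a = 13 > μ = 4.500, the bound 9/26 is < 1 and informative.)

P[X ≥ 13] ≤ 9/26 ≈ 0.346.


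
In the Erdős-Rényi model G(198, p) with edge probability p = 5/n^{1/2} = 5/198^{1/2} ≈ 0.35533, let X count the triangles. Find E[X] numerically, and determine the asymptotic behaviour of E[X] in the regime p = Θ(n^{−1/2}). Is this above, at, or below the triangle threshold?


Number of potential triangles: C(198, 3) = 1274196.
Each occurs with probability p³ ≈ (0.35533)³ ≈ 4.4865471e-02.
By linearity: E[X] = C(198, 3)·p³ ≈ 1274196 · 4.4865471e-02 ≈ 57167.40319.
Since α = 1/2 < 1, p = c/n^{1/2} ≫ 1/n is above the triangle threshold p ~ 1/n. Asymptotically E[X] ~ (c³/6)·n^{3(1−α)} = (5³/6)·n^{1.5} → ∞; triangles are abundant w.h.p.

E[X] ≈ 57167.40319; in regime p = Θ(1/n^{1/2}) E[X] diverges (above the triangle threshold p ~ 1/n).


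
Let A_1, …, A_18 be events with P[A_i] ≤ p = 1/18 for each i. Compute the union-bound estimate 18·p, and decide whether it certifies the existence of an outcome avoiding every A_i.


Union bound: P[∪_{i=1}^{18} A_i] ≤ Σ_i P[A_i] ≤ 18·p = 18·(1/18) = 1.
Numerically: 1 ≈ 1.00000.
Is 1 < 1? NO.
Since the bound 1 is ≥ 1, the union bound is uninformative here; it does NOT by itself certify existence.

18·p = 1 ≈ 1.00000; existence NOT certified by the union bound.


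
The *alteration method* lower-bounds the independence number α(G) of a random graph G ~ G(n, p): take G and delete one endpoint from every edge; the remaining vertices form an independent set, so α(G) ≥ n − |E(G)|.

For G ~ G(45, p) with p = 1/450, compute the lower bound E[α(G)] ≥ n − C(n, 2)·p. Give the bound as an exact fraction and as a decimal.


E[|E(G)|] = C(45, 2)·p = 990 · (1/450) = 11/5.
E[α(G)] ≥ n − E[|E(G)|] = 45 − 11/5 = 214/5.
Numerically: ≈ 42.800000.
(This is only a lower bound; the true E[α(G)] may be larger.)

E[α(G)] ≥ 214/5 ≈ 42.800000.


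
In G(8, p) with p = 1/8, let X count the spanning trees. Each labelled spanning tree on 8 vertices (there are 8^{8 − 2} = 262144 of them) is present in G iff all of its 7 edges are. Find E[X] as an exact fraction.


K_8 has 8^{8 − 2} = 262144 labelled spanning trees.
For each such spanning tree H, let X_H = 1 if all 7 edges of H are present in G. Then P[X_H = 1] = p^{7} = (1/8)^{7} = 1/2097152.
By linearity: E[X] = Σ_H E[X_H] = 262144 · p^{7} = 262144 · 1/2097152 = 1/8.
Numerically: E[X] ≈ 0.125.

E[X] = 262144 · (1/8)^{7} = 1/8 ≈ 0.125.


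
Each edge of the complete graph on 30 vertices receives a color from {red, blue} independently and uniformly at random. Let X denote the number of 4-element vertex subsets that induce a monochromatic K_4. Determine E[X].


Let X = Σ_S X_S over the C(30, 4) = 27405 subsets S of size 4, where X_S = 1 if the K_4 on S is monochromatic.
For a fixed S, the K_4 on S has C(4, 2) = 6 edges. P[all 6 edges red] = (1/2)^6, and likewise for blue, so P[monochromatic] = 2·(1/2)^6 = 2^{1 − 6} = 1/32.
By linearity of expectation: E[X] = C(30, 4) · 2^{1 − 6} = 27405 · 1/32 = 27405/32.
Numerically: E[X] ≈ 856.4062.

E[X] = C(30,4)·2^(1−C(4,2)) = 27405/32 ≈ 856.4062.


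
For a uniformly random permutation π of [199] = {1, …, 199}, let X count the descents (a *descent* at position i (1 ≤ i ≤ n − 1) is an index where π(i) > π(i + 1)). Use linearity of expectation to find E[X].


Write X = Σ X_I over i = 1, …, 198, with X_I the indicator of one descent.
There are 198 indicators.
For each fixed i, the pair (π(i), π(i+1)) is a uniformly random ordered pair of distinct values from {1, …, 199}; by symmetry P[π(i) > π(i+1)] = 1/2.
By linearity: E[X] = 198 · (1/2) = (199 − 1) · (1/2) = 99 ≈ 99.0000.

E[X] = 99 = 99.0000.


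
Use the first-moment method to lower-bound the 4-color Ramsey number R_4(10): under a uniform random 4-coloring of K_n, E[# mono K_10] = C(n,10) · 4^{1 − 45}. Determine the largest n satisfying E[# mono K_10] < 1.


We need C(n, 10) · 4^{1 − 45} < 1, i.e. C(n, 10) < 4^{45 − 1} = 309485009821345068724781056.
Check values of n near the boundary:
  n = 2018: C(2018, 10) = 301820606687612220663963508; 301820606687612220663963508 < 309485009821345068724781056? YES
  n = 2019: C(2019, 10) = 303322949179835278009229628; 303322949179835278009229628 < 309485009821345068724781056? YES
  n = 2020: C(2020, 10) = 304832018578739931133653656; 304832018578739931133653656 < 309485009821345068724781056? YES
  n = 2021: C(2021, 10) = 306347841644770462864800616; 306347841644770462864800616 < 309485009821345068724781056? YES
  n = 2022: C(2022, 10) = 307870445231474093395937796; 307870445231474093395937796 < 309485009821345068724781056? YES
  n = 2023: C(2023, 10) = 309399856285778485315440716; 309399856285778485315440716 < 309485009821345068724781056? YES
  n = 2024: C(2024, 10) = 310936101848269937576192656; 310936101848269937576192656 < 309485009821345068724781056? NO
The largest n with C(n, 10) < 309485009821345068724781056 is n = 2023 (where E[X] = 77349964071444621328860179/77371252455336267181195264 ≈ 0.999725). Hence R_4(10) > 2023, i.e. R_4(10) ≥ 2024.

Largest n = 2023; hence R_4(10) > 2023.


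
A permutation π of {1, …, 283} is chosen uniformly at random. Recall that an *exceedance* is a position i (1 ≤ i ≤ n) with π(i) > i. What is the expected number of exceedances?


Write X = Σ_{i=1}^{283} X_i, where X_i = 1_{π(i) > i}.
For each fixed i, π(i) is uniform over {1, …, 283} (marginal of a uniform permutation), so P[π(i) > i] = (n − i)/n. Summing: Σ_{i=1}^{283} (n − i)/n = (0 + 1 + … + 282)/283 = 283(283 − 1)/(2·283) = (283 − 1)/2.
Hence E[X] = Σ_{i=1}^{283} (283 − i)/283 = 141 ≈ 141.000.

E[X] = 141 = 141.000.


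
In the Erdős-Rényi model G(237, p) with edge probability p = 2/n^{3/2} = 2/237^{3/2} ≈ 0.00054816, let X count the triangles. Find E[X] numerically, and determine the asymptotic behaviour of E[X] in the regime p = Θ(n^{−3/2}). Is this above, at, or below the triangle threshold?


Number of potential triangles: C(237, 3) = 2190670.
Each occurs with probability p³ ≈ (0.00054816)³ ≈ 1.6471093e-10.
By linearity: E[X] = C(237, 3)·p³ ≈ 2190670 · 1.6471093e-10 ≈ 0.00036.
Since α = 3/2 > 1, p = c/n^{3/2} = o(1/n) is below the triangle threshold p ~ 1/n. Asymptotically E[X] ~ (c³/6)·n^{3(1−α)} = (2³/6)·n^{-1.5} → 0, so by Markov's inequality G has no triangles w.h.p.

E[X] ≈ 0.00036; in regime p = Θ(1/n^{3/2}) E[X] tends to 0 (below the triangle threshold p ~ 1/n).


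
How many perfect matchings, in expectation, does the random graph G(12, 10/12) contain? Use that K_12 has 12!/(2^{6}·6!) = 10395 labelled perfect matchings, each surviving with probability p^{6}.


K_12 has 12!/(2^{6}·6!) = 10395 labelled perfect matchings.
For each such perfect matching H, let X_H = 1 if all 6 edges of H are present in G. Then P[X_H = 1] = p^{6} = (5/6)^{6} = 15625/46656.
Summing the indicators: E[X] = Σ_H E[X_H] = 10395 · p^{6} = 10395 · 15625/46656 = 6015625/1728.
Numerically: E[X] ≈ 3481.3.

E[X] = 10395 · (5/6)^{6} = 6015625/1728 ≈ 3481.3.


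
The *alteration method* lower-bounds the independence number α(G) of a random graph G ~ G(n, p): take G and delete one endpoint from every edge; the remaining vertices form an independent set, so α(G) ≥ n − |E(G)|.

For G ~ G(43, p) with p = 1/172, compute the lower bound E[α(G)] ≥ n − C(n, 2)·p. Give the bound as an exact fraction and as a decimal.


E[|E(G)|] = C(43, 2)·p = 903 · (1/172) = 21/4.
E[α(G)] ≥ n − E[|E(G)|] = 43 − 21/4 = 151/4.
Numerically: ≈ 37.750.
(This is only a lower bound; the true E[α(G)] may be larger.)

E[α(G)] ≥ 151/4 ≈ 37.750.


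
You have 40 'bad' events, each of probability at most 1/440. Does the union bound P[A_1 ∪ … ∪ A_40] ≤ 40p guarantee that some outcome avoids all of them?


Union bound: P[∪_{i=1}^{40} A_i] ≤ Σ_i P[A_i] ≤ 40·p = 40·(1/440) = 1/11.
Numerically: 1/11 ≈ 0.0909.
Is 1/11 < 1? YES.
Since P[∪ A_i] ≤ 1/11 < 1, the complement has P[∩ A_i^c] ≥ 1 − 1/11 = 10/11 > 0, so some outcome avoids every A_i.

40·p = 1/11 ≈ 0.0909; existence CERTIFIED by the union bound.


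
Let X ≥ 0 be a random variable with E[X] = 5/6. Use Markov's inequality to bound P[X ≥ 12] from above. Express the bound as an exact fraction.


μ = E[X] = 5/6, a = 12.
Markov: P[X ≥ 12] ≤ μ/a = (5/6)/12 = 5/72.
Numerically: ≈ 0.0694.
(Since a = 12 > μ = 0.8333, the bound 5/72 is < 1 and informative.)

P[X ≥ 12] ≤ 5/72 ≈ 0.0694.


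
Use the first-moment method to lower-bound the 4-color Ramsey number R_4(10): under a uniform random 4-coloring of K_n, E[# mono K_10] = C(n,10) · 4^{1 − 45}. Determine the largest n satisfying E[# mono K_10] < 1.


We need C(n, 10) · 4^{1 − 45} < 1, i.e. C(n, 10) < 4^{45 − 1} = 309485009821345068724781056.
Check values of n near the boundary:
  n = 2020: C(2020, 10) = 304832018578739931133653656; 304832018578739931133653656 < 309485009821345068724781056? YES
  n = 2021: C(2021, 10) = 306347841644770462864800616; 306347841644770462864800616 < 309485009821345068724781056? YES
  n = 2022: C(2022, 10) = 307870445231474093395937796; 307870445231474093395937796 < 309485009821345068724781056? YES
  n = 2023: C(2023, 10) = 309399856285778485315440716; 309399856285778485315440716 < 309485009821345068724781056? YES
  n = 2024: C(2024, 10) = 310936101848269937576192656; 310936101848269937576192656 < 309485009821345068724781056? NO
  n = 2025: C(2025, 10) = 312479209053472269772600560; 312479209053472269772600560 < 309485009821345068724781056? NO
  n = 2026: C(2026, 10) = 314029205130126398094885285; 314029205130126398094885285 < 309485009821345068724781056? NO
The largest n with C(n, 10) < 309485009821345068724781056 is n = 2023 (where E[X] = 77349964071444621328860179/77371252455336267181195264 ≈ 0.999725). Hence R_4(10) > 2023, i.e. R_4(10) ≥ 2024.

Largest n = 2023; hence R_4(10) > 2023.


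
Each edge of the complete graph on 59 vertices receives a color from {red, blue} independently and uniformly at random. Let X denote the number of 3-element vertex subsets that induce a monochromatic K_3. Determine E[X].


Let X = Σ_S X_S over the C(59, 3) = 32509 subsets S of size 3, where X_S = 1 if the K_3 on S is monochromatic.
For a fixed S, the K_3 on S has C(3, 2) = 3 edges. P[all 3 edges red] = (1/2)^3, and likewise for blue, so P[monochromatic] = 2·(1/2)^3 = 2^{1 − 3} = 1/4.
By linearity: E[X] = C(59, 3) · 2^{1 − 3} = 32509 · 1/4 = 32509/4.
Numerically: E[X] ≈ 8127.25000.

E[X] = C(59,3)·2^(1−C(3,2)) = 32509/4 ≈ 8127.25000.


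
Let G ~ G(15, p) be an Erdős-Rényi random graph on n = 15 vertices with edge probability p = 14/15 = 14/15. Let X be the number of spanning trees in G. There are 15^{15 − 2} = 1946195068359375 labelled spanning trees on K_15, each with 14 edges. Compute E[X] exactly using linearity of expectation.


K_15 has 15^{15 − 2} = 1946195068359375 labelled spanning trees.
For each such spanning tree H, let X_H = 1 if all 14 edges of H are present in G. Then P[X_H = 1] = p^{14} = (14/15)^{14} = 11112006825558016/29192926025390625.
By linearity: E[X] = Σ_H E[X_H] = 1946195068359375 · p^{14} = 1946195068359375 · 11112006825558016/29192926025390625 = 11112006825558016/15.
Numerically: E[X] ≈ 7.41e+14.

E[X] = 1946195068359375 · (14/15)^{14} = 11112006825558016/15 ≈ 7.41e+14.


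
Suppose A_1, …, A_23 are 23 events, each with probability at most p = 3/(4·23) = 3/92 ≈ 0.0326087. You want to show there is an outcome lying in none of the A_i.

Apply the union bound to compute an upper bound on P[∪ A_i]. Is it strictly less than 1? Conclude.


Union bound: P[∪_{i=1}^{23} A_i] ≤ Σ_i P[A_i] ≤ 23·p = 23·(3/92) = 3/4.
Numerically: 3/4 ≈ 0.7500000.
Is 3/4 < 1? YES.
Since P[∪ A_i] ≤ 3/4 < 1, the complement has P[∩ A_i^c] ≥ 1 − 3/4 = 1/4 > 0, so some outcome avoids every A_i.

23·p = 3/4 ≈ 0.7500000; existence CERTIFIED by the union bound.


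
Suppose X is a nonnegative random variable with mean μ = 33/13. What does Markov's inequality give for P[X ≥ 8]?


μ = E[X] = 33/13, a = 8.
Markov: P[X ≥ 8] ≤ μ/a = (33/13)/8 = 33/104.
Numerically: ≈ 0.317308.
(Since a = 8 > μ = 2.538462, the bound 33/104 is < 1 and informative.)

P[X ≥ 8] ≤ 33/104 ≈ 0.317308.


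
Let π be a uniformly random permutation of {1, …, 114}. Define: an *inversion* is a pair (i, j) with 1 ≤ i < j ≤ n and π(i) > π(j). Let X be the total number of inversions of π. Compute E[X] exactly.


Write X = Σ X_I over the C(114, 2) = 6441 pairs i < j, with X_I the indicator of one inversion.
There are 6441 indicators.
For each fixed pair i < j, the values π(i) and π(j) are two distinct elements of {1, …, 114} in uniformly random order; by symmetry P[π(i) > π(j)] = 1/2.
By linearity: E[X] = 6441 · (1/2) = C(114, 2) · (1/2) = 6441/2 = 6441/2 ≈ 3220.500000.

E[X] = 6441/2 = 3220.500000.


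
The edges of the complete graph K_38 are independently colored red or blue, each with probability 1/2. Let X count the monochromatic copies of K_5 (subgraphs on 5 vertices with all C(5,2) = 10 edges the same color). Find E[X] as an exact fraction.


Let X = Σ_S X_S over the C(38, 5) = 501942 subsets S of size 5, where X_S = 1 if the K_5 on S is monochromatic.
For a fixed S, the K_5 on S has C(5, 2) = 10 edges. P[all 10 edges red] = (1/2)^10, and likewise for blue, so P[monochromatic] = 2·(1/2)^10 = 2^{1 − 10} = 1/512.
Summing: E[X] = C(38, 5) · 2^{1 − 10} = 501942 · 1/512 = 250971/256.
Numerically: E[X] ≈ 980.355469.

E[X] = C(38,5)·2^(1−C(5,2)) = 250971/256 ≈ 980.355469.


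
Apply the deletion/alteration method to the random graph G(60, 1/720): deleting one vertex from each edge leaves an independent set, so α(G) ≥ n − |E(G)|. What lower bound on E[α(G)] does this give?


E[|E(G)|] = C(60, 2)·p = 1770 · (1/720) = 59/24.
E[α(G)] ≥ n − E[|E(G)|] = 60 − 59/24 = 1381/24.
Numerically: ≈ 57.5417.
(This is only a lower bound; the true E[α(G)] may be larger.)

E[α(G)] ≥ 1381/24 ≈ 57.5417.


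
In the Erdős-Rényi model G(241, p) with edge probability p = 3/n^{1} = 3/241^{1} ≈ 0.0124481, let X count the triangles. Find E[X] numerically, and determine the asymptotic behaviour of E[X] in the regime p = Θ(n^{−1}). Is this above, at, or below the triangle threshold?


Number of potential triangles: C(241, 3) = 2303960.
Each occurs with probability p³ ≈ (0.0124481)³ ≈ 1.92891298e-06.
By linearity: E[X] = C(241, 3)·p³ ≈ 2303960 · 1.92891298e-06 ≈ 4.444138.
Here α = 1, so p = 3/n is exactly at the triangle threshold p ~ 1/n. Asymptotically E[X] → c³/6 = 3³/6 = 9/2 ≈ 4.500000, a bounded constant. In this regime the triangle count is asymptotically Poisson(c³/6).

E[X] ≈ 4.444138; in regime p = Θ(1/n^{1}) E[X] stays bounded (at the triangle threshold p ~ 1/n).
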